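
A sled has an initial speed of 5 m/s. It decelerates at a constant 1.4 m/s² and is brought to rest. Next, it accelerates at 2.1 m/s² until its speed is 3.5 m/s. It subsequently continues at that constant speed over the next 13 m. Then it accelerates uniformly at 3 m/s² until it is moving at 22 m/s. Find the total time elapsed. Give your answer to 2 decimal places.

Phase 1 (decelerating): v₀ = 5.00 m/s, a = -1.4 m/s².
v = v₀ + at → t = (0 − 5.00) / -1.4 = 3.57 s
v² = v₀² + 2aΔx → Δx = (0² − 5.00²)/(2·-1.4) = 8.93 m

Phase 2 (accelerating): v₀ = 0 m/s, a = 2.1 m/s².
v = v₀ + at → t = (3.5 − 0) / 2.1 = 1.67 s
v² = v₀² + 2aΔx → Δx = (3.5² − 0²)/(2·2.1) = 2.92 m

Phase 3 (constant speed): v₀ = 3.50 m/s, a = 0 m/s².
Constant speed: t = d/v = 13/3.50 = 3.71 s

Phase 4 (accelerating): v₀ = 3.50 m/s, a = 3 m/s².
v = v₀ + at → t = (22 − 3.50) / 3 = 6.17 s
v² = v₀² + 2aΔx → Δx = (22² − 3.50²)/(2·3) = 78.6 m
Total time = 3.57 + 1.67 + 3.71 + 6.17 = 15.1 s

15.12 s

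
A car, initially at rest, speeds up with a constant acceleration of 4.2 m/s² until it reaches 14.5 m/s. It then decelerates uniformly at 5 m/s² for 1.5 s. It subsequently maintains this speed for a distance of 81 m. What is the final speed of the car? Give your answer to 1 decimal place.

7.0 m/s

Phase 1 (accelerating): v₀ = 0 m/s, a = 4.2 m/s².
v = v₀ + at → t = (14.5 − 0) / 4.2 = 3.45 s
v² = v₀² + 2aΔx → Δx = (14.5² − 0²)/(2·4.2) = 25.0 m

Phase 2 (decelerating): v₀ = 14.5 m/s, a = -5 m/s².
v = v₀ + at = 14.5 + (-5)(1.5) = 7.00 m/s
Δx = v₀t + ½at² = 14.5·1.5 + 0.5·-5·1.5² = 16.1 m

Phase 3 (constant speed): v₀ = 7.00 m/s, a = 0 m/s².
Constant speed: t = d/v = 81/7.00 = 11.6 s
Final speed = 7.00 m/s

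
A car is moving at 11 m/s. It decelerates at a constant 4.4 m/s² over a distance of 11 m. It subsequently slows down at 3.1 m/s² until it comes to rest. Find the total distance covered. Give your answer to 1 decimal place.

Phase 1 (decelerating): v₀ = 11.0 m/s, a = -4.4 m/s².
v² = v₀² + 2aΔx = 11.0² + 2·-4.4·11 = 24.2 → v = 4.92 m/s
t = (v − v₀)/a = (4.92 − 11.0)/-4.4 = 1.38 s

Phase 2 (decelerating): v₀ = 4.92 m/s, a = -3.1 m/s².
v = v₀ + at → t = (0 − 4.92) / -3.1 = 1.59 s
v² = v₀² + 2aΔx → Δx = (0² − 4.92²)/(2·-3.1) = 3.90 m
Total distance = 11.0 + 3.90 = 14.9 m

14.9 m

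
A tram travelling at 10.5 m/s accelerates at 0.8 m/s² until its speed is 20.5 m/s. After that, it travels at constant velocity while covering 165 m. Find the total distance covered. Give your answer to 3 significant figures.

Phase 1 (accelerating): v₀ = 10.5 m/s, a = 0.8 m/s².
v = v₀ + at → t = (20.5 − 10.5) / 0.8 = 12.5 s
v² = v₀² + 2aΔx → Δx = (20.5² − 10.5²)/(2·0.8) = 194 m

Phase 2 (constant speed): v₀ = 20.5 m/s, a = 0 m/s².
Constant speed: t = d/v = 165/20.5 = 8.05 s
Total distance = 194 + 165 = 359 m

359 m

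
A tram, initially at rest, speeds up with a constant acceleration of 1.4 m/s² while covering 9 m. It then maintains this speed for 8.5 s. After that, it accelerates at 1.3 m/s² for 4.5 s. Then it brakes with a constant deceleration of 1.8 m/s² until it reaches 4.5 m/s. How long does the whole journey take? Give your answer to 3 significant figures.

20.1 s

Phase 1 (accelerating): v₀ = 0 m/s, a = 1.4 m/s².
v² = v₀² + 2aΔx = 0² + 2·1.4·9 = 25.2 → v = 5.02 m/s
t = (v − v₀)/a = (5.02 − 0)/1.4 = 3.59 s

Phase 2 (constant speed): v₀ = 5.02 m/s, a = 0 m/s².
v = v₀ + at = 5.02 + (0)(8.5) = 5.02 m/s
Δx = v₀t + ½at² = 5.02·8.5 + 0.5·0·8.5² = 42.7 m

Phase 3 (accelerating): v₀ = 5.02 m/s, a = 1.3 m/s².
v = v₀ + at = 5.02 + (1.3)(4.5) = 10.9 m/s
Δx = v₀t + ½at² = 5.02·4.5 + 0.5·1.3·4.5² = 35.8 m

Phase 4 (decelerating): v₀ = 10.9 m/s, a = -1.8 m/s².
v = v₀ + at → t = (4.5 − 10.9) / -1.8 = 3.54 s
v² = v₀² + 2aΔx → Δx = (4.5² − 10.9²)/(2·-1.8) = 27.2 m
Total time = 3.59 + 8.50 + 4.50 + 3.54 = 20.1 s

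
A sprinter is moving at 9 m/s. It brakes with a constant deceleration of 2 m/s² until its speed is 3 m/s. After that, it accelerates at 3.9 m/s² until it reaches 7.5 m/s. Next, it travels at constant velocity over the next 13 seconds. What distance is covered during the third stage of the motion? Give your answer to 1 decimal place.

Phase 1 (decelerating): v₀ = 9.00 m/s, a = -2 m/s².
v = v₀ + at → t = (3 − 9.00) / -2 = 3.00 s
v² = v₀² + 2aΔx → Δx = (3² − 9.00²)/(2·-2) = 18.0 m

Phase 2 (accelerating): v₀ = 3.00 m/s, a = 3.9 m/s².
v = v₀ + at → t = (7.5 − 3.00) / 3.9 = 1.15 s
v² = v₀² + 2aΔx → Δx = (7.5² − 3.00²)/(2·3.9) = 6.06 m

Phase 3 (constant speed): v₀ = 7.50 m/s, a = 0 m/s².
v = v₀ + at = 7.50 + (0)(13) = 7.50 m/s
Δx = v₀t + ½at² = 7.50·13 + 0.5·0·13² = 97.5 m
Distance in phase 3 = 97.5 m

97.5 m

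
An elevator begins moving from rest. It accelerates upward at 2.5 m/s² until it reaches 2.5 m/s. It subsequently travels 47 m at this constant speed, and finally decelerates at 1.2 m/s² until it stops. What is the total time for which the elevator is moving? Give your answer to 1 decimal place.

Phase 1 (accelerating): v₀ = 0 m/s, a = 2.5 m/s².
v = v₀ + at → t = (2.5 − 0) / 2.5 = 1.00 s
v² = v₀² + 2aΔx → Δx = (2.5² − 0²)/(2·2.5) = 1.25 m

Phase 2 (constant speed): v₀ = 2.50 m/s, a = 0 m/s².
Constant speed: t = d/v = 47/2.50 = 18.8 s

Phase 3 (decelerating): v₀ = 2.50 m/s, a = -1.2 m/s².
v = v₀ + at → t = (0 − 2.50) / -1.2 = 2.08 s
v² = v₀² + 2aΔx → Δx = (0² − 2.50²)/(2·-1.2) = 2.60 m
Total time = 1.00 + 18.8 + 2.08 = 21.9 s

21.9 s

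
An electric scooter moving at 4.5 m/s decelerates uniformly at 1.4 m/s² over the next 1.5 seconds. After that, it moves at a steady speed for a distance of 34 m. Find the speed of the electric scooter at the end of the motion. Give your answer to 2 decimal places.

Phase 1 (decelerating): v₀ = 4.50 m/s, a = -1.4 m/s².
v = v₀ + at = 4.50 + (-1.4)(1.5) = 2.40 m/s
Δx = v₀t + ½at² = 4.50·1.5 + 0.5·-1.4·1.5² = 5.18 m

Phase 2 (constant speed): v₀ = 2.40 m/s, a = 0 m/s².
Constant speed: t = d/v = 34/2.40 = 14.2 s
Final speed = 2.40 m/s

2.40 m/s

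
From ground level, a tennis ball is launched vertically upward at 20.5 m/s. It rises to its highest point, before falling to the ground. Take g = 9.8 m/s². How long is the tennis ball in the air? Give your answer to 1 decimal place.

4.2 s

Phase 1 (rising): v₀ = 20.5 m/s, a = -9.8 m/s².
v = v₀ + at → t = (0 − 20.5) / -9.8 = 2.09 s
v² = v₀² + 2aΔx → Δx = (0² − 20.5²)/(2·-9.8) = 21.4 m

Phase 2 (falling): v₀ = 0 m/s, a = -9.8 m/s².
Falls 21.4 m from rest: t = √(2·21.4/9.8) = 2.09 s; v = g·t = 20.5 m/s.
Total time = 2.09 + 2.09 = 4.18 s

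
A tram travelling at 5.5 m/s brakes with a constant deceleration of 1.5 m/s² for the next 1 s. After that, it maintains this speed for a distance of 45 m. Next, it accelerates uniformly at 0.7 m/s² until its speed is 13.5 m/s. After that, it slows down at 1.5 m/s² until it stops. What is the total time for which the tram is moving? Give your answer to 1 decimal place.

34.8 s

Phase 1 (decelerating): v₀ = 5.50 m/s, a = -1.5 m/s².
v = v₀ + at = 5.50 + (-1.5)(1) = 4.00 m/s
Δx = v₀t + ½at² = 5.50·1 + 0.5·-1.5·1² = 4.75 m

Phase 2 (constant speed): v₀ = 4.00 m/s, a = 0 m/s².
Constant speed: t = d/v = 45/4.00 = 11.2 s

Phase 3 (accelerating): v₀ = 4.00 m/s, a = 0.7 m/s².
v = v₀ + at → t = (13.5 − 4.00) / 0.7 = 13.6 s
v² = v₀² + 2aΔx → Δx = (13.5² − 4.00²)/(2·0.7) = 119 m

Phase 4 (decelerating): v₀ = 13.5 m/s, a = -1.5 m/s².
v = v₀ + at → t = (0 − 13.5) / -1.5 = 9.00 s
v² = v₀² + 2aΔx → Δx = (0² − 13.5²)/(2·-1.5) = 60.8 m
Total time = 1.00 + 11.2 + 13.6 + 9.00 = 34.8 s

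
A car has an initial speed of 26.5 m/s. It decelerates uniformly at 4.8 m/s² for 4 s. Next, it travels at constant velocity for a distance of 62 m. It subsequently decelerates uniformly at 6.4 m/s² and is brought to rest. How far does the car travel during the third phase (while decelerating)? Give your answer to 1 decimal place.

Phase 1 (decelerating): v₀ = 26.5 m/s, a = -4.8 m/s².
v = v₀ + at = 26.5 + (-4.8)(4) = 7.30 m/s
Δx = v₀t + ½at² = 26.5·4 + 0.5·-4.8·4² = 67.6 m

Phase 2 (constant speed): v₀ = 7.30 m/s, a = 0 m/s².
Constant speed: t = d/v = 62/7.30 = 8.49 s

Phase 3 (decelerating): v₀ = 7.30 m/s, a = -6.4 m/s².
v = v₀ + at → t = (0 − 7.30) / -6.4 = 1.14 s
v² = v₀² + 2aΔx → Δx = (0² − 7.30²)/(2·-6.4) = 4.16 m
Distance in phase 3 = 4.16 m

4.2 m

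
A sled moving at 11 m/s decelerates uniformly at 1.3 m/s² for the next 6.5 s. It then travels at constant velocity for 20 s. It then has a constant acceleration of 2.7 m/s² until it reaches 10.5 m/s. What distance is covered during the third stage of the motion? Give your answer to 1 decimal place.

19.2 m

Phase 1 (decelerating): v₀ = 11.0 m/s, a = -1.3 m/s².
v = v₀ + at = 11.0 + (-1.3)(6.5) = 2.55 m/s
Δx = v₀t + ½at² = 11.0·6.5 + 0.5·-1.3·6.5² = 44.0 m

Phase 2 (constant speed): v₀ = 2.55 m/s, a = 0 m/s².
v = v₀ + at = 2.55 + (0)(20) = 2.55 m/s
Δx = v₀t + ½at² = 2.55·20 + 0.5·0·20² = 51.0 m

Phase 3 (accelerating): v₀ = 2.55 m/s, a = 2.7 m/s².
v = v₀ + at → t = (10.5 − 2.55) / 2.7 = 2.94 s
v² = v₀² + 2aΔx → Δx = (10.5² − 2.55²)/(2·2.7) = 19.2 m
Distance in phase 3 = 19.2 m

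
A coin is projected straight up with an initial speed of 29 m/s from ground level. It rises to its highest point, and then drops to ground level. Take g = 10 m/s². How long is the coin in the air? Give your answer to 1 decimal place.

Phase 1 (rising): v₀ = 29.0 m/s, a = -10 m/s².
v = v₀ + at → t = (0 − 29.0) / -10 = 2.90 s
v² = v₀² + 2aΔx → Δx = (0² − 29.0²)/(2·-10) = 42.0 m

Phase 2 (falling): v₀ = 0 m/s, a = -10 m/s².
Falls 42.0 m from rest: t = √(2·42.0/10) = 2.90 s; v = g·t = 29.0 m/s.
Total time = 2.90 + 2.90 = 5.80 s

5.8 s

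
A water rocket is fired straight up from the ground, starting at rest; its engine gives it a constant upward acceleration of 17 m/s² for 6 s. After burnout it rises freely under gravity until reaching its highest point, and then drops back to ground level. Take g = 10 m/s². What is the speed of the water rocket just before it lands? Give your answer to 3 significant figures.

129 m/s

Phase 1 (powered ascent): v₀ = 0 m/s, a = 17 m/s².
v = v₀ + at = 0 + (17)(6) = 102 m/s
Δx = v₀t + ½at² = 0·6 + 0.5·17·6² = 306 m

Phase 2 (coasting upward): v₀ = 102 m/s, a = -10 m/s².
v = v₀ + at → t = (0 − 102) / -10 = 10.2 s
v² = v₀² + 2aΔx → Δx = (0² − 102²)/(2·-10) = 520 m

Phase 3 (free fall): v₀ = 0 m/s, a = -10 m/s².
Falls 826 m from rest: t = √(2·826/10) = 12.9 s; v = g·t = 129 m/s.
Impact speed = 129 m/s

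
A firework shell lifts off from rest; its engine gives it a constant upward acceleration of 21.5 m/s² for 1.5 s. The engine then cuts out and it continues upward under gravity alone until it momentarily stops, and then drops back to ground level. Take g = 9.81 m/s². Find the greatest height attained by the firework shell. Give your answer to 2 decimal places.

Phase 1 (powered ascent): v₀ = 0 m/s, a = 21.5 m/s².
v = v₀ + at = 0 + (21.5)(1.5) = 32.2 m/s
Δx = v₀t + ½at² = 0·1.5 + 0.5·21.5·1.5² = 24.2 m

Phase 2 (coasting upward): v₀ = 32.2 m/s, a = -9.81 m/s².
v = v₀ + at → t = (0 − 32.2) / -9.81 = 3.29 s
v² = v₀² + 2aΔx → Δx = (0² − 32.2²)/(2·-9.81) = 53.0 m
Maximum height = 24.2 + 53.0 = 77.2 m

77.20 m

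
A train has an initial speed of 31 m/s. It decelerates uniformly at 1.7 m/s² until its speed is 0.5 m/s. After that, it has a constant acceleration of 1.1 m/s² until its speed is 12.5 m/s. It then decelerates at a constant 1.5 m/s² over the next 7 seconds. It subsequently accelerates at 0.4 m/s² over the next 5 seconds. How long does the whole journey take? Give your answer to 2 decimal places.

Phase 1 (decelerating): v₀ = 31.0 m/s, a = -1.7 m/s².
v = v₀ + at → t = (0.5 − 31.0) / -1.7 = 17.9 s
v² = v₀² + 2aΔx → Δx = (0.5² − 31.0²)/(2·-1.7) = 283 m

Phase 2 (accelerating): v₀ = 0.500 m/s, a = 1.1 m/s².
v = v₀ + at → t = (12.5 − 0.500) / 1.1 = 10.9 s
v² = v₀² + 2aΔx → Δx = (12.5² − 0.500²)/(2·1.1) = 70.9 m

Phase 3 (decelerating): v₀ = 12.5 m/s, a = -1.5 m/s².
v = v₀ + at = 12.5 + (-1.5)(7) = 2.00 m/s
Δx = v₀t + ½at² = 12.5·7 + 0.5·-1.5·7² = 50.8 m

Phase 4 (accelerating): v₀ = 2.00 m/s, a = 0.4 m/s².
v = v₀ + at = 2.00 + (0.4)(5) = 4.00 m/s
Δx = v₀t + ½at² = 2.00·5 + 0.5·0.4·5² = 15.0 m
Total time = 17.9 + 10.9 + 7.00 + 5.00 = 40.9 s

40.85 s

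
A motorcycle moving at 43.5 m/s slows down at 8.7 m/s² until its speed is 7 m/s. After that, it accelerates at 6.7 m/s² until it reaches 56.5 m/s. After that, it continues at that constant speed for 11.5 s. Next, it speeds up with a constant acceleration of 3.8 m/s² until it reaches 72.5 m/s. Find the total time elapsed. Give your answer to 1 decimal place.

27.3 s

Phase 1 (decelerating): v₀ = 43.5 m/s, a = -8.7 m/s².
v = v₀ + at → t = (7 − 43.5) / -8.7 = 4.20 s
v² = v₀² + 2aΔx → Δx = (7² − 43.5²)/(2·-8.7) = 106 m

Phase 2 (accelerating): v₀ = 7.00 m/s, a = 6.7 m/s².
v = v₀ + at → t = (56.5 − 7.00) / 6.7 = 7.39 s
v² = v₀² + 2aΔx → Δx = (56.5² − 7.00²)/(2·6.7) = 235 m

Phase 3 (constant speed): v₀ = 56.5 m/s, a = 0 m/s².
v = v₀ + at = 56.5 + (0)(11.5) = 56.5 m/s
Δx = v₀t + ½at² = 56.5·11.5 + 0.5·0·11.5² = 650 m

Phase 4 (accelerating): v₀ = 56.5 m/s, a = 3.8 m/s².
v = v₀ + at → t = (72.5 − 56.5) / 3.8 = 4.21 s
v² = v₀² + 2aΔx → Δx = (72.5² − 56.5²)/(2·3.8) = 272 m
Total time = 4.20 + 7.39 + 11.5 + 4.21 = 27.3 s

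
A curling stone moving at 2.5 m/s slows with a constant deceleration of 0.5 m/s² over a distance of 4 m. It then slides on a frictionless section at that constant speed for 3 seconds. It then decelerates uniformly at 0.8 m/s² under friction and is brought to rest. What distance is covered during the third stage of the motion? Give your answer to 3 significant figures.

Phase 1 (decelerating): v₀ = 2.50 m/s, a = -0.5 m/s².
v² = v₀² + 2aΔx = 2.50² + 2·-0.5·4 = 2.25 → v = 1.50 m/s
t = (v − v₀)/a = (1.50 − 2.50)/-0.5 = 2.00 s

Phase 2 (constant speed): v₀ = 1.50 m/s, a = 0 m/s².
v = v₀ + at = 1.50 + (0)(3) = 1.50 m/s
Δx = v₀t + ½at² = 1.50·3 + 0.5·0·3² = 4.50 m

Phase 3 (decelerating): v₀ = 1.50 m/s, a = -0.8 m/s².
v = v₀ + at → t = (0 − 1.50) / -0.8 = 1.88 s
v² = v₀² + 2aΔx → Δx = (0² − 1.50²)/(2·-0.8) = 1.41 m
Distance in phase 3 = 1.41 m

1.41 m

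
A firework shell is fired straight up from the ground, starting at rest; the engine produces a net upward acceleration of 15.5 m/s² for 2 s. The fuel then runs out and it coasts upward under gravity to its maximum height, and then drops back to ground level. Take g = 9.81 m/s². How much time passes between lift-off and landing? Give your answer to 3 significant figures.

9.20 s

Phase 1 (powered ascent): v₀ = 0 m/s, a = 15.5 m/s².
v = v₀ + at = 0 + (15.5)(2) = 31.0 m/s
Δx = v₀t + ½at² = 0·2 + 0.5·15.5·2² = 31.0 m

Phase 2 (coasting upward): v₀ = 31.0 m/s, a = -9.81 m/s².
v = v₀ + at → t = (0 − 31.0) / -9.81 = 3.16 s
v² = v₀² + 2aΔx → Δx = (0² − 31.0²)/(2·-9.81) = 49.0 m

Phase 3 (free fall): v₀ = 0 m/s, a = -9.81 m/s².
Falls 80.0 m from rest: t = √(2·80.0/9.81) = 4.04 s; v = g·t = 39.6 m/s.
Total time = 2.00 + 3.16 + 4.04 = 9.20 s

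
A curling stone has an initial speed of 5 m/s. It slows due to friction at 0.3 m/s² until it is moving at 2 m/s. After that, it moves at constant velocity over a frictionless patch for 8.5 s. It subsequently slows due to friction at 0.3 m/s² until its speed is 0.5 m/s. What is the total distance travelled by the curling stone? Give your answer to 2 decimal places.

Phase 1 (decelerating): v₀ = 5.00 m/s, a = -0.3 m/s².
v = v₀ + at → t = (2 − 5.00) / -0.3 = 10.0 s
v² = v₀² + 2aΔx → Δx = (2² − 5.00²)/(2·-0.3) = 35.0 m

Phase 2 (constant speed): v₀ = 2.00 m/s, a = 0 m/s².
v = v₀ + at = 2.00 + (0)(8.5) = 2.00 m/s
Δx = v₀t + ½at² = 2.00·8.5 + 0.5·0·8.5² = 17.0 m

Phase 3 (decelerating): v₀ = 2.00 m/s, a = -0.3 m/s².
v = v₀ + at → t = (0.5 − 2.00) / -0.3 = 5.00 s
v² = v₀² + 2aΔx → Δx = (0.5² − 2.00²)/(2·-0.3) = 6.25 m
Total distance = 35.0 + 17.0 + 6.25 = 58.2 m

58.25 m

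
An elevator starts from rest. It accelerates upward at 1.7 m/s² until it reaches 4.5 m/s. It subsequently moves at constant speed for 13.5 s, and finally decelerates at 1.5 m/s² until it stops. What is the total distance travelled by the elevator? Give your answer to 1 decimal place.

73.5 m

Phase 1 (accelerating): v₀ = 0 m/s, a = 1.7 m/s².
v = v₀ + at → t = (4.5 − 0) / 1.7 = 2.65 s
v² = v₀² + 2aΔx → Δx = (4.5² − 0²)/(2·1.7) = 5.96 m

Phase 2 (constant speed): v₀ = 4.50 m/s, a = 0 m/s².
v = v₀ + at = 4.50 + (0)(13.5) = 4.50 m/s
Δx = v₀t + ½at² = 4.50·13.5 + 0.5·0·13.5² = 60.8 m

Phase 3 (decelerating): v₀ = 4.50 m/s, a = -1.5 m/s².
v = v₀ + at → t = (0 − 4.50) / -1.5 = 3.00 s
v² = v₀² + 2aΔx → Δx = (0² − 4.50²)/(2·-1.5) = 6.75 m
Total distance = 5.96 + 60.8 + 6.75 = 73.5 m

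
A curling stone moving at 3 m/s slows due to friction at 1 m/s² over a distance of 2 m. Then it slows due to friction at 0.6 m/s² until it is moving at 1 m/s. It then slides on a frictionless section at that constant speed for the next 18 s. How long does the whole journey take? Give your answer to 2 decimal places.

20.82 s

Phase 1 (decelerating): v₀ = 3.00 m/s, a = -1 m/s².
v² = v₀² + 2aΔx = 3.00² + 2·-1·2 = 5.00 → v = 2.24 m/s
t = (v − v₀)/a = (2.24 − 3.00)/-1 = 0.764 s

Phase 2 (decelerating): v₀ = 2.24 m/s, a = -0.6 m/s².
v = v₀ + at → t = (1 − 2.24) / -0.6 = 2.06 s
v² = v₀² + 2aΔx → Δx = (1² − 2.24²)/(2·-0.6) = 3.33 m

Phase 3 (constant speed): v₀ = 1.00 m/s, a = 0 m/s².
v = v₀ + at = 1.00 + (0)(18) = 1.00 m/s
Δx = v₀t + ½at² = 1.00·18 + 0.5·0·18² = 18.0 m
Total time = 0.764 + 2.06 + 18.0 = 20.8 s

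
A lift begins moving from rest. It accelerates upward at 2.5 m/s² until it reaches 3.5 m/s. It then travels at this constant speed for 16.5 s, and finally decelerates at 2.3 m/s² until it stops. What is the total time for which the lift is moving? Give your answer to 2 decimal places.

19.42 s

Phase 1 (accelerating): v₀ = 0 m/s, a = 2.5 m/s².
v = v₀ + at → t = (3.5 − 0) / 2.5 = 1.40 s
v² = v₀² + 2aΔx → Δx = (3.5² − 0²)/(2·2.5) = 2.45 m

Phase 2 (constant speed): v₀ = 3.50 m/s, a = 0 m/s².
v = v₀ + at = 3.50 + (0)(16.5) = 3.50 m/s
Δx = v₀t + ½at² = 3.50·16.5 + 0.5·0·16.5² = 57.8 m

Phase 3 (decelerating): v₀ = 3.50 m/s, a = -2.3 m/s².
v = v₀ + at → t = (0 − 3.50) / -2.3 = 1.52 s
v² = v₀² + 2aΔx → Δx = (0² − 3.50²)/(2·-2.3) = 2.66 m
Total time = 1.40 + 16.5 + 1.52 = 19.4 s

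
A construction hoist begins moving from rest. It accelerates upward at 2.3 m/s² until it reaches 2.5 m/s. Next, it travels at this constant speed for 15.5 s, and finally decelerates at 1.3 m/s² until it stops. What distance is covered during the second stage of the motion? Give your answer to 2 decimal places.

38.75 m

Phase 1 (accelerating): v₀ = 0 m/s, a = 2.3 m/s².
v = v₀ + at → t = (2.5 − 0) / 2.3 = 1.09 s
v² = v₀² + 2aΔx → Δx = (2.5² − 0²)/(2·2.3) = 1.36 m

Phase 2 (constant speed): v₀ = 2.50 m/s, a = 0 m/s².
v = v₀ + at = 2.50 + (0)(15.5) = 2.50 m/s
Δx = v₀t + ½at² = 2.50·15.5 + 0.5·0·15.5² = 38.8 m
Distance in phase 2 = 38.8 m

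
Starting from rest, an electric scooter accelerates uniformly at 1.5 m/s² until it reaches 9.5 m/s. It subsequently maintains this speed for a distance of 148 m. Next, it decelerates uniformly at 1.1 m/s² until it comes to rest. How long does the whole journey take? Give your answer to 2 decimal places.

Phase 1 (accelerating): v₀ = 0 m/s, a = 1.5 m/s².
v = v₀ + at → t = (9.5 − 0) / 1.5 = 6.33 s
v² = v₀² + 2aΔx → Δx = (9.5² − 0²)/(2·1.5) = 30.1 m

Phase 2 (constant speed): v₀ = 9.50 m/s, a = 0 m/s².
Constant speed: t = d/v = 148/9.50 = 15.6 s

Phase 3 (decelerating): v₀ = 9.50 m/s, a = -1.1 m/s².
v = v₀ + at → t = (0 − 9.50) / -1.1 = 8.64 s
v² = v₀² + 2aΔx → Δx = (0² − 9.50²)/(2·-1.1) = 41.0 m
Total time = 6.33 + 15.6 + 8.64 = 30.5 s

30.55 s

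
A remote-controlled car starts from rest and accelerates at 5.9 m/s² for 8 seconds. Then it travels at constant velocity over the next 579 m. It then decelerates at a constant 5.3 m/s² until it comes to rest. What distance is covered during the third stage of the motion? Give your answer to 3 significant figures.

210 m

Phase 1 (accelerating): v₀ = 0 m/s, a = 5.9 m/s².
v = v₀ + at = 0 + (5.9)(8) = 47.2 m/s
Δx = v₀t + ½at² = 0·8 + 0.5·5.9·8² = 189 m

Phase 2 (constant speed): v₀ = 47.2 m/s, a = 0 m/s².
Constant speed: t = d/v = 579/47.2 = 12.3 s

Phase 3 (decelerating): v₀ = 47.2 m/s, a = -5.3 m/s².
v = v₀ + at → t = (0 − 47.2) / -5.3 = 8.91 s
v² = v₀² + 2aΔx → Δx = (0² − 47.2²)/(2·-5.3) = 210 m
Distance in phase 3 = 210 m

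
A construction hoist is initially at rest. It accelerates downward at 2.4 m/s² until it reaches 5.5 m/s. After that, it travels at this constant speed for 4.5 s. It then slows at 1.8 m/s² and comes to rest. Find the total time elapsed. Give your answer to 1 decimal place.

9.8 s

Phase 1 (accelerating): v₀ = 0 m/s, a = 2.4 m/s².
v = v₀ + at → t = (5.5 − 0) / 2.4 = 2.29 s
v² = v₀² + 2aΔx → Δx = (5.5² − 0²)/(2·2.4) = 6.30 m

Phase 2 (constant speed): v₀ = 5.50 m/s, a = 0 m/s².
v = v₀ + at = 5.50 + (0)(4.5) = 5.50 m/s
Δx = v₀t + ½at² = 5.50·4.5 + 0.5·0·4.5² = 24.8 m

Phase 3 (decelerating): v₀ = 5.50 m/s, a = -1.8 m/s².
v = v₀ + at → t = (0 − 5.50) / -1.8 = 3.06 s
v² = v₀² + 2aΔx → Δx = (0² − 5.50²)/(2·-1.8) = 8.40 m
Total time = 2.29 + 4.50 + 3.06 = 9.85 s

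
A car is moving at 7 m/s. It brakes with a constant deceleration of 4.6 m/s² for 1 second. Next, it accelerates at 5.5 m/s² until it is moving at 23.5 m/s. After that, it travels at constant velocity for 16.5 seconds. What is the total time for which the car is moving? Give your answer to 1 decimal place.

Phase 1 (decelerating): v₀ = 7.00 m/s, a = -4.6 m/s².
v = v₀ + at = 7.00 + (-4.6)(1) = 2.40 m/s
Δx = v₀t + ½at² = 7.00·1 + 0.5·-4.6·1² = 4.70 m

Phase 2 (accelerating): v₀ = 2.40 m/s, a = 5.5 m/s².
v = v₀ + at → t = (23.5 − 2.40) / 5.5 = 3.84 s
v² = v₀² + 2aΔx → Δx = (23.5² − 2.40²)/(2·5.5) = 49.7 m

Phase 3 (constant speed): v₀ = 23.5 m/s, a = 0 m/s².
v = v₀ + at = 23.5 + (0)(16.5) = 23.5 m/s
Δx = v₀t + ½at² = 23.5·16.5 + 0.5·0·16.5² = 388 m
Total time = 1.00 + 3.84 + 16.5 = 21.3 s

21.3 s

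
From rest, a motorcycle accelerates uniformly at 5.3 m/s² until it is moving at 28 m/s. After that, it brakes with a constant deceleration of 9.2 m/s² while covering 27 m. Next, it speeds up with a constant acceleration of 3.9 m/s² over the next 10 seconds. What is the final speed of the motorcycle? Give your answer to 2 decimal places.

Phase 1 (accelerating): v₀ = 0 m/s, a = 5.3 m/s².
v = v₀ + at → t = (28 − 0) / 5.3 = 5.28 s
v² = v₀² + 2aΔx → Δx = (28² − 0²)/(2·5.3) = 74.0 m

Phase 2 (decelerating): v₀ = 28.0 m/s, a = -9.2 m/s².
v² = v₀² + 2aΔx = 28.0² + 2·-9.2·27 = 287 → v = 16.9 m/s
t = (v − v₀)/a = (16.9 − 28.0)/-9.2 = 1.20 s

Phase 3 (accelerating): v₀ = 16.9 m/s, a = 3.9 m/s².
v = v₀ + at = 16.9 + (3.9)(10) = 55.9 m/s
Δx = v₀t + ½at² = 16.9·10 + 0.5·3.9·10² = 364 m
Final speed = 55.9 m/s

55.95 m/s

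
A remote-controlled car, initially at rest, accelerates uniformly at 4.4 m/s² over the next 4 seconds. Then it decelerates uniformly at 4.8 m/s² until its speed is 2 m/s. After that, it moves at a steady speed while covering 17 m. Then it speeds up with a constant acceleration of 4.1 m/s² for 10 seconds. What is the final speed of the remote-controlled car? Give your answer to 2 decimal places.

Phase 1 (accelerating): v₀ = 0 m/s, a = 4.4 m/s².
v = v₀ + at = 0 + (4.4)(4) = 17.6 m/s
Δx = v₀t + ½at² = 0·4 + 0.5·4.4·4² = 35.2 m

Phase 2 (decelerating): v₀ = 17.6 m/s, a = -4.8 m/s².
v = v₀ + at → t = (2 − 17.6) / -4.8 = 3.25 s
v² = v₀² + 2aΔx → Δx = (2² − 17.6²)/(2·-4.8) = 31.9 m

Phase 3 (constant speed): v₀ = 2.00 m/s, a = 0 m/s².
Constant speed: t = d/v = 17/2.00 = 8.50 s

Phase 4 (accelerating): v₀ = 2.00 m/s, a = 4.1 m/s².
v = v₀ + at = 2.00 + (4.1)(10) = 43.0 m/s
Δx = v₀t + ½at² = 2.00·10 + 0.5·4.1·10² = 225 m
Final speed = 43.0 m/s

43.00 m/s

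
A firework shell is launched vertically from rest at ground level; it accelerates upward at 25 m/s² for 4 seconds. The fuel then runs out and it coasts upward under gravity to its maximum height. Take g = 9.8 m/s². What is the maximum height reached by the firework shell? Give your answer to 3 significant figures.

710 m

Phase 1 (powered ascent): v₀ = 0 m/s, a = 25 m/s².
v = v₀ + at = 0 + (25)(4) = 100 m/s
Δx = v₀t + ½at² = 0·4 + 0.5·25·4² = 200 m

Phase 2 (coasting upward): v₀ = 100 m/s, a = -9.8 m/s².
v = v₀ + at → t = (0 − 100) / -9.8 = 10.2 s
v² = v₀² + 2aΔx → Δx = (0² − 100²)/(2·-9.8) = 510 m
Maximum height = 200 + 510 = 710 m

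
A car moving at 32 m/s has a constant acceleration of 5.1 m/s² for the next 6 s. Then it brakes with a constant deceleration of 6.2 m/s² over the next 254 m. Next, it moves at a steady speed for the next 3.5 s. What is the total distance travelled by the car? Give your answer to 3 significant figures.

Phase 1 (accelerating): v₀ = 32.0 m/s, a = 5.1 m/s².
v = v₀ + at = 32.0 + (5.1)(6) = 62.6 m/s
Δx = v₀t + ½at² = 32.0·6 + 0.5·5.1·6² = 284 m

Phase 2 (decelerating): v₀ = 62.6 m/s, a = -6.2 m/s².
v² = v₀² + 2aΔx = 62.6² + 2·-6.2·254 = 769 → v = 27.7 m/s
t = (v − v₀)/a = (27.7 − 62.6)/-6.2 = 5.62 s

Phase 3 (constant speed): v₀ = 27.7 m/s, a = 0 m/s².
v = v₀ + at = 27.7 + (0)(3.5) = 27.7 m/s
Δx = v₀t + ½at² = 27.7·3.5 + 0.5·0·3.5² = 97.1 m
Total distance = 284 + 254 + 97.1 = 635 m

635 m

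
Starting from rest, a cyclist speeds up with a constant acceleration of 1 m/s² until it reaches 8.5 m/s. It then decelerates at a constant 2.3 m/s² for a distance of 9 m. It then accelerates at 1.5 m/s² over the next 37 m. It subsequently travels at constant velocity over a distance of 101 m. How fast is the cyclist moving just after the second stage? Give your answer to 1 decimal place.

5.6 m/s

Phase 1 (accelerating): v₀ = 0 m/s, a = 1 m/s².
v = v₀ + at → t = (8.5 − 0) / 1 = 8.50 s
v² = v₀² + 2aΔx → Δx = (8.5² − 0²)/(2·1) = 36.1 m

Phase 2 (decelerating): v₀ = 8.50 m/s, a = -2.3 m/s².
v² = v₀² + 2aΔx = 8.50² + 2·-2.3·9 = 30.9 → v = 5.55 m/s
t = (v − v₀)/a = (5.55 − 8.50)/-2.3 = 1.28 s
Speed at end of phase 2 = 5.55 m/s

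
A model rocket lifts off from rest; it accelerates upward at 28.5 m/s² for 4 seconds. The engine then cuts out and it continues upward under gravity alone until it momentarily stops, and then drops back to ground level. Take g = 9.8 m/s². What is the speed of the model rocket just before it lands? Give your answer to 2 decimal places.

132.15 m/s

Phase 1 (powered ascent): v₀ = 0 m/s, a = 28.5 m/s².
v = v₀ + at = 0 + (28.5)(4) = 114 m/s
Δx = v₀t + ½at² = 0·4 + 0.5·28.5·4² = 228 m

Phase 2 (coasting upward): v₀ = 114 m/s, a = -9.8 m/s².
v = v₀ + at → t = (0 − 114) / -9.8 = 11.6 s
v² = v₀² + 2aΔx → Δx = (0² − 114²)/(2·-9.8) = 663 m

Phase 3 (free fall): v₀ = 0 m/s, a = -9.8 m/s².
Falls 891 m from rest: t = √(2·891/9.8) = 13.5 s; v = g·t = 132 m/s.
Impact speed = 132 m/s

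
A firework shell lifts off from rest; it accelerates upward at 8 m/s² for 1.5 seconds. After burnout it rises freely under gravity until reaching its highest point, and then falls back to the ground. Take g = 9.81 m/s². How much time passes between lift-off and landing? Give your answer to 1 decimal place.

4.5 s

Phase 1 (powered ascent): v₀ = 0 m/s, a = 8 m/s².
v = v₀ + at = 0 + (8)(1.5) = 12.0 m/s
Δx = v₀t + ½at² = 0·1.5 + 0.5·8·1.5² = 9.00 m

Phase 2 (coasting upward): v₀ = 12.0 m/s, a = -9.81 m/s².
v = v₀ + at → t = (0 − 12.0) / -9.81 = 1.22 s
v² = v₀² + 2aΔx → Δx = (0² − 12.0²)/(2·-9.81) = 7.34 m

Phase 3 (free fall): v₀ = 0 m/s, a = -9.81 m/s².
Falls 16.3 m from rest: t = √(2·16.3/9.81) = 1.83 s; v = g·t = 17.9 m/s.
Total time = 1.50 + 1.22 + 1.83 = 4.55 s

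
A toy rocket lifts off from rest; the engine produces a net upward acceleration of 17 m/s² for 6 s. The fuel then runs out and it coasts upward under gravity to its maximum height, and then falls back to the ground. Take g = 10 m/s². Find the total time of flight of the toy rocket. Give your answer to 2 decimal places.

Phase 1 (powered ascent): v₀ = 0 m/s, a = 17 m/s².
v = v₀ + at = 0 + (17)(6) = 102 m/s
Δx = v₀t + ½at² = 0·6 + 0.5·17·6² = 306 m

Phase 2 (coasting upward): v₀ = 102 m/s, a = -10 m/s².
v = v₀ + at → t = (0 − 102) / -10 = 10.2 s
v² = v₀² + 2aΔx → Δx = (0² − 102²)/(2·-10) = 520 m

Phase 3 (free fall): v₀ = 0 m/s, a = -10 m/s².
Falls 826 m from rest: t = √(2·826/10) = 12.9 s; v = g·t = 129 m/s.
Total time = 6.00 + 10.2 + 12.9 = 29.1 s

29.05 s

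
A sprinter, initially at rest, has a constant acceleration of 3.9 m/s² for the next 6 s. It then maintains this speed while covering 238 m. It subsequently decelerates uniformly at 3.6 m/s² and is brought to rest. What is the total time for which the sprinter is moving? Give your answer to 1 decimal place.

22.7 s

Phase 1 (accelerating): v₀ = 0 m/s, a = 3.9 m/s².
v = v₀ + at = 0 + (3.9)(6) = 23.4 m/s
Δx = v₀t + ½at² = 0·6 + 0.5·3.9·6² = 70.2 m

Phase 2 (constant speed): v₀ = 23.4 m/s, a = 0 m/s².
Constant speed: t = d/v = 238/23.4 = 10.2 s

Phase 3 (decelerating): v₀ = 23.4 m/s, a = -3.6 m/s².
v = v₀ + at → t = (0 − 23.4) / -3.6 = 6.50 s
v² = v₀² + 2aΔx → Δx = (0² − 23.4²)/(2·-3.6) = 76.0 m
Total time = 6.00 + 10.2 + 6.50 = 22.7 s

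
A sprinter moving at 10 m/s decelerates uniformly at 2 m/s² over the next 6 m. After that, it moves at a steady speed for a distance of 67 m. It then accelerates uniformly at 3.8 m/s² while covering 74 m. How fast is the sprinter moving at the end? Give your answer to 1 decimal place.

Phase 1 (decelerating): v₀ = 10.0 m/s, a = -2 m/s².
v² = v₀² + 2aΔx = 10.0² + 2·-2·6 = 76.0 → v = 8.72 m/s
t = (v − v₀)/a = (8.72 − 10.0)/-2 = 0.641 s

Phase 2 (constant speed): v₀ = 8.72 m/s, a = 0 m/s².
Constant speed: t = d/v = 67/8.72 = 7.69 s

Phase 3 (accelerating): v₀ = 8.72 m/s, a = 3.8 m/s².
v² = v₀² + 2aΔx = 8.72² + 2·3.8·74 = 638 → v = 25.3 m/s
t = (v − v₀)/a = (25.3 − 8.72)/3.8 = 4.35 s
Final speed = 25.3 m/s

25.3 m/s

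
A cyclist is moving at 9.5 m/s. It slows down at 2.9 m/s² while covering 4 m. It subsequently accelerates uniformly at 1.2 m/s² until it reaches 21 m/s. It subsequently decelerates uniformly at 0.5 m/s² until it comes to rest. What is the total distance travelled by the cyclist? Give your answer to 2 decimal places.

600.81 m

Phase 1 (decelerating): v₀ = 9.50 m/s, a = -2.9 m/s².
v² = v₀² + 2aΔx = 9.50² + 2·-2.9·4 = 67.0 → v = 8.19 m/s
t = (v − v₀)/a = (8.19 − 9.50)/-2.9 = 0.452 s

Phase 2 (accelerating): v₀ = 8.19 m/s, a = 1.2 m/s².
v = v₀ + at → t = (21 − 8.19) / 1.2 = 10.7 s
v² = v₀² + 2aΔx → Δx = (21² − 8.19²)/(2·1.2) = 156 m

Phase 3 (decelerating): v₀ = 21.0 m/s, a = -0.5 m/s².
v = v₀ + at → t = (0 − 21.0) / -0.5 = 42.0 s
v² = v₀² + 2aΔx → Δx = (0² − 21.0²)/(2·-0.5) = 441 m
Total distance = 4.00 + 156 + 441 = 601 m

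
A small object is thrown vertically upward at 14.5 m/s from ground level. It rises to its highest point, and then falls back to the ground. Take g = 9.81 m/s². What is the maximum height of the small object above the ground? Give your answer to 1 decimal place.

10.7 m

Phase 1 (rising): v₀ = 14.5 m/s, a = -9.81 m/s².
v = v₀ + at → t = (0 − 14.5) / -9.81 = 1.48 s
v² = v₀² + 2aΔx → Δx = (0² − 14.5²)/(2·-9.81) = 10.7 m
Maximum height = 10.7 m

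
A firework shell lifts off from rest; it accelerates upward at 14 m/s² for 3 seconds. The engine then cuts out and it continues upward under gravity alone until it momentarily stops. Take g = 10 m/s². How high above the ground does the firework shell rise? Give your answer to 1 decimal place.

Phase 1 (powered ascent): v₀ = 0 m/s, a = 14 m/s².
v = v₀ + at = 0 + (14)(3) = 42.0 m/s
Δx = v₀t + ½at² = 0·3 + 0.5·14·3² = 63.0 m

Phase 2 (coasting upward): v₀ = 42.0 m/s, a = -10 m/s².
v = v₀ + at → t = (0 − 42.0) / -10 = 4.20 s
v² = v₀² + 2aΔx → Δx = (0² − 42.0²)/(2·-10) = 88.2 m
Maximum height = 63.0 + 88.2 = 151 m

151.2 m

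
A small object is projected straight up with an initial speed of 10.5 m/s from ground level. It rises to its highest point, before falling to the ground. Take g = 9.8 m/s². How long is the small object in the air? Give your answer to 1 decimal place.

Phase 1 (rising): v₀ = 10.5 m/s, a = -9.8 m/s².
v = v₀ + at → t = (0 − 10.5) / -9.8 = 1.07 s
v² = v₀² + 2aΔx → Δx = (0² − 10.5²)/(2·-9.8) = 5.62 m

Phase 2 (falling): v₀ = 0 m/s, a = -9.8 m/s².
Falls 5.62 m from rest: t = √(2·5.62/9.8) = 1.07 s; v = g·t = 10.5 m/s.
Total time = 1.07 + 1.07 = 2.14 s

2.1 s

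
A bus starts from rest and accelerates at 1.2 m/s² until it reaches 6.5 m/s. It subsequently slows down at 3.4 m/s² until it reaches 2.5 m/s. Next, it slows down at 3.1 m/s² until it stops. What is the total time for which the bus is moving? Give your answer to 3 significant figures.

Phase 1 (accelerating): v₀ = 0 m/s, a = 1.2 m/s².
v = v₀ + at → t = (6.5 − 0) / 1.2 = 5.42 s
v² = v₀² + 2aΔx → Δx = (6.5² − 0²)/(2·1.2) = 17.6 m

Phase 2 (decelerating): v₀ = 6.50 m/s, a = -3.4 m/s².
v = v₀ + at → t = (2.5 − 6.50) / -3.4 = 1.18 s
v² = v₀² + 2aΔx → Δx = (2.5² − 6.50²)/(2·-3.4) = 5.29 m

Phase 3 (decelerating): v₀ = 2.50 m/s, a = -3.1 m/s².
v = v₀ + at → t = (0 − 2.50) / -3.1 = 0.806 s
v² = v₀² + 2aΔx → Δx = (0² − 2.50²)/(2·-3.1) = 1.01 m
Total time = 5.42 + 1.18 + 0.806 = 7.40 s

7.40 s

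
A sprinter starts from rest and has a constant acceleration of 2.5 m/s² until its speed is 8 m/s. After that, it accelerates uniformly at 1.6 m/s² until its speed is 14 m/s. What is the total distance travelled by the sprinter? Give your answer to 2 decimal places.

Phase 1 (accelerating): v₀ = 0 m/s, a = 2.5 m/s².
v = v₀ + at → t = (8 − 0) / 2.5 = 3.20 s
v² = v₀² + 2aΔx → Δx = (8² − 0²)/(2·2.5) = 12.8 m

Phase 2 (accelerating): v₀ = 8.00 m/s, a = 1.6 m/s².
v = v₀ + at → t = (14 − 8.00) / 1.6 = 3.75 s
v² = v₀² + 2aΔx → Δx = (14² − 8.00²)/(2·1.6) = 41.2 m
Total distance = 12.8 + 41.2 = 54.0 m

54.05 m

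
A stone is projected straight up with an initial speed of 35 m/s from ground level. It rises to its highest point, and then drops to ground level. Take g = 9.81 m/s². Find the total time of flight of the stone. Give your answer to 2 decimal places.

7.14 s

Phase 1 (rising): v₀ = 35.0 m/s, a = -9.81 m/s².
v = v₀ + at → t = (0 − 35.0) / -9.81 = 3.57 s
v² = v₀² + 2aΔx → Δx = (0² − 35.0²)/(2·-9.81) = 62.4 m

Phase 2 (falling): v₀ = 0 m/s, a = -9.81 m/s².
Falls 62.4 m from rest: t = √(2·62.4/9.81) = 3.57 s; v = g·t = 35.0 m/s.
Total time = 3.57 + 3.57 = 7.14 s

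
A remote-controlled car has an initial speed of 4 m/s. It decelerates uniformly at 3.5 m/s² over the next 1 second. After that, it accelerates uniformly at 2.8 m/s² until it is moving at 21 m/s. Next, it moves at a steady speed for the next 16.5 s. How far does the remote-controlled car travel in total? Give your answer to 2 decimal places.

427.46 m

Phase 1 (decelerating): v₀ = 4.00 m/s, a = -3.5 m/s².
v = v₀ + at = 4.00 + (-3.5)(1) = 0.500 m/s
Δx = v₀t + ½at² = 4.00·1 + 0.5·-3.5·1² = 2.25 m

Phase 2 (accelerating): v₀ = 0.500 m/s, a = 2.8 m/s².
v = v₀ + at → t = (21 − 0.500) / 2.8 = 7.32 s
v² = v₀² + 2aΔx → Δx = (21² − 0.500²)/(2·2.8) = 78.7 m

Phase 3 (constant speed): v₀ = 21.0 m/s, a = 0 m/s².
v = v₀ + at = 21.0 + (0)(16.5) = 21.0 m/s
Δx = v₀t + ½at² = 21.0·16.5 + 0.5·0·16.5² = 346 m
Total distance = 2.25 + 78.7 + 346 = 427 m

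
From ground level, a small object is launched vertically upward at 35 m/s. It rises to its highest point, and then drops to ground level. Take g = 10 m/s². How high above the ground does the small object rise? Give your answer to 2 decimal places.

Phase 1 (rising): v₀ = 35.0 m/s, a = -10 m/s².
v = v₀ + at → t = (0 − 35.0) / -10 = 3.50 s
v² = v₀² + 2aΔx → Δx = (0² − 35.0²)/(2·-10) = 61.2 m
Maximum height = 61.2 m

61.25 m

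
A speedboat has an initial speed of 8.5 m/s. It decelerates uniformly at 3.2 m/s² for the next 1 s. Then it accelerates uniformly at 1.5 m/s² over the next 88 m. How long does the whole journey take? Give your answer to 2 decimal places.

8.86 s

Phase 1 (decelerating): v₀ = 8.50 m/s, a = -3.2 m/s².
v = v₀ + at = 8.50 + (-3.2)(1) = 5.30 m/s
Δx = v₀t + ½at² = 8.50·1 + 0.5·-3.2·1² = 6.90 m

Phase 2 (accelerating): v₀ = 5.30 m/s, a = 1.5 m/s².
v² = v₀² + 2aΔx = 5.30² + 2·1.5·88 = 292 → v = 17.1 m/s
t = (v − v₀)/a = (17.1 − 5.30)/1.5 = 7.86 s
Total time = 1.00 + 7.86 = 8.86 s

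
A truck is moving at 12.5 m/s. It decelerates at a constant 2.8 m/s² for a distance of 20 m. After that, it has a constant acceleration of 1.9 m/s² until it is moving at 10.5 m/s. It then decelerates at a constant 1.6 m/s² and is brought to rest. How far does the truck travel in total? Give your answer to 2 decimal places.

71.82 m

Phase 1 (decelerating): v₀ = 12.5 m/s, a = -2.8 m/s².
v² = v₀² + 2aΔx = 12.5² + 2·-2.8·20 = 44.2 → v = 6.65 m/s
t = (v − v₀)/a = (6.65 − 12.5)/-2.8 = 2.09 s

Phase 2 (accelerating): v₀ = 6.65 m/s, a = 1.9 m/s².
v = v₀ + at → t = (10.5 − 6.65) / 1.9 = 2.03 s
v² = v₀² + 2aΔx → Δx = (10.5² − 6.65²)/(2·1.9) = 17.4 m

Phase 3 (decelerating): v₀ = 10.5 m/s, a = -1.6 m/s².
v = v₀ + at → t = (0 − 10.5) / -1.6 = 6.56 s
v² = v₀² + 2aΔx → Δx = (0² − 10.5²)/(2·-1.6) = 34.5 m
Total distance = 20.0 + 17.4 + 34.5 = 71.8 m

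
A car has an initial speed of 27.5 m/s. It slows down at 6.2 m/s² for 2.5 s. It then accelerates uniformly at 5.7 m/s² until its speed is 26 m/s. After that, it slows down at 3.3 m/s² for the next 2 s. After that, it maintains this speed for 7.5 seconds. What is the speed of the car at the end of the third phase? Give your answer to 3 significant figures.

Phase 1 (decelerating): v₀ = 27.5 m/s, a = -6.2 m/s².
v = v₀ + at = 27.5 + (-6.2)(2.5) = 12.0 m/s
Δx = v₀t + ½at² = 27.5·2.5 + 0.5·-6.2·2.5² = 49.4 m

Phase 2 (accelerating): v₀ = 12.0 m/s, a = 5.7 m/s².
v = v₀ + at → t = (26 − 12.0) / 5.7 = 2.46 s
v² = v₀² + 2aΔx → Δx = (26² − 12.0²)/(2·5.7) = 46.7 m

Phase 3 (decelerating): v₀ = 26.0 m/s, a = -3.3 m/s².
v = v₀ + at = 26.0 + (-3.3)(2) = 19.4 m/s
Δx = v₀t + ½at² = 26.0·2 + 0.5·-3.3·2² = 45.4 m
Speed at end of phase 3 = 19.4 m/s

19.4 m/s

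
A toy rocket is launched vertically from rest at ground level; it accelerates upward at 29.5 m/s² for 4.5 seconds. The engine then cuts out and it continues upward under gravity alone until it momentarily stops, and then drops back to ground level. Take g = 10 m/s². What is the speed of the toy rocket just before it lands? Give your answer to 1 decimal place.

Phase 1 (powered ascent): v₀ = 0 m/s, a = 29.5 m/s².
v = v₀ + at = 0 + (29.5)(4.5) = 133 m/s
Δx = v₀t + ½at² = 0·4.5 + 0.5·29.5·4.5² = 299 m

Phase 2 (coasting upward): v₀ = 133 m/s, a = -10 m/s².
v = v₀ + at → t = (0 − 133) / -10 = 13.3 s
v² = v₀² + 2aΔx → Δx = (0² − 133²)/(2·-10) = 881 m

Phase 3 (free fall): v₀ = 0 m/s, a = -10 m/s².
Falls 1180 m from rest: t = √(2·1180/10) = 15.4 s; v = g·t = 154 m/s.
Impact speed = 154 m/s

153.6 m/s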